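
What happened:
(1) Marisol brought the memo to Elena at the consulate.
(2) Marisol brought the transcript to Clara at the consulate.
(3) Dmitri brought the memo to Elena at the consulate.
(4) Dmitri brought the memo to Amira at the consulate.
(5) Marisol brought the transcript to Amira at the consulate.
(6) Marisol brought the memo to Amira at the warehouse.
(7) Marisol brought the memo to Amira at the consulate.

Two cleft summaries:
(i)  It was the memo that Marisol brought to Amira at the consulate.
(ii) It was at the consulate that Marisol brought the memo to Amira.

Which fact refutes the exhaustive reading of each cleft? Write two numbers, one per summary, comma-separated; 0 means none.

5, 6

(i): focus "the memo". Looking for agent = Marisol, recipient = Amira, setting = at the consulate with some other thing — fact (5) has the transcript there. Refuted.
(ii): focus "at the consulate". Looking for agent = Marisol, thing = the memo, recipient = Amira with some other setting — fact (6) has at the warehouse there. Refuted.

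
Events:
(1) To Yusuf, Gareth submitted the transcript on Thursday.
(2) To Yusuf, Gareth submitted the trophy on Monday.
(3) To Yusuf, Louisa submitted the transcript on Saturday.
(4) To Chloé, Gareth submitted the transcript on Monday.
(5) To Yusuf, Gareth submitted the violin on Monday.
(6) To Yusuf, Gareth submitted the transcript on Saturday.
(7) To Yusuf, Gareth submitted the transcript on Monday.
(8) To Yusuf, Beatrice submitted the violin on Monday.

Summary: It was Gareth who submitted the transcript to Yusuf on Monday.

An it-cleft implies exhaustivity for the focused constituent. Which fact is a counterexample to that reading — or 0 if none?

0

The cleft puts "Gareth" in focus and presupposes the open proposition with thing = the transcript, recipient = Yusuf, setting = on Monday.
Exhaustivity: Gareth is the only agent satisfying that background.
No listed fact matches the background with a different agent. Exhaustivity holds.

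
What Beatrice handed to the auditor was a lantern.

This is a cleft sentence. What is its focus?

a lantern

In a pseudo-cleft "What ... was X", the post-copular constituent X is the focus.
Here the focus is "a lantern". The backgrounded (presupposed) material includes "Beatrice" and "to the auditor".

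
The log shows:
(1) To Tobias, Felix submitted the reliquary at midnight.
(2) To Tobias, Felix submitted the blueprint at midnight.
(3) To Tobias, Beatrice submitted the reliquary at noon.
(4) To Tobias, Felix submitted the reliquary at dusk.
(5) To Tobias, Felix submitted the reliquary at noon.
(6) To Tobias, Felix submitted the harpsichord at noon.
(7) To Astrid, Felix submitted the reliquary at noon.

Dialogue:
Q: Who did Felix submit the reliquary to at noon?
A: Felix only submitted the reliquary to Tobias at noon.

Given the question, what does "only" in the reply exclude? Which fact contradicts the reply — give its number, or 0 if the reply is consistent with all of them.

7

Answering "Who did ... to ...?" puts focus on the recipient — here, "Tobias".
"Only" then excludes alternative recipients while the background — same agent, thing, setting (Felix / the reliquary / at noon) — is held fixed.
Fact (7) shares the background with a different recipient (Astrid) — counterexample.
(Fact (1) would refute a reading with focus on the setting — but that is not what the question asks.)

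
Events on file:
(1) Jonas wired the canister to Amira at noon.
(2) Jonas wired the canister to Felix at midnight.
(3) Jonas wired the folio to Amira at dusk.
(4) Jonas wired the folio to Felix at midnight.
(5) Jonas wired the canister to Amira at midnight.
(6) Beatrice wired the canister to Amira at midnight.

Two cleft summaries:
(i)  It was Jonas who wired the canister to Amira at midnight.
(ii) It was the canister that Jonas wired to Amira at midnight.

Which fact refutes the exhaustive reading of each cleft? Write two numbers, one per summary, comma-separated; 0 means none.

(i): focus "Jonas". Looking for same thing, recipient, setting (the canister / Amira / at midnight) with some other agent — fact (6) has Beatrice there. Refuted.
(ii): focus "the canister". No fact shares same agent, recipient, setting (Jonas / Amira / at midnight) with a different thing. 0.

6, 0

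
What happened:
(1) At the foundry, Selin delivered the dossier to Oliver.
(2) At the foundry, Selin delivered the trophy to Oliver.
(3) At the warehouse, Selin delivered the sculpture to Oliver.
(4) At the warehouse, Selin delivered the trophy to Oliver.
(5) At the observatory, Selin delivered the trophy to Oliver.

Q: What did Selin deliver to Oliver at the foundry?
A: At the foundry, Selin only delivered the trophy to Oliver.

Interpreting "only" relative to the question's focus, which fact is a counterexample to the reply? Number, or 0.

The question "What did ...?" targets the thing, so in the reply the focus falls on "the trophy".
So "only" ranges over things; the rest (agent = Selin, recipient = Oliver, setting = at the foundry) is presupposed.
Fact (1) keeps agent = Selin, recipient = Oliver, setting = at the foundry but has thing = the dossier; that refutes the reply.
(Fact (4) would refute a reading with focus on the setting — but that is not what the question asks.)

1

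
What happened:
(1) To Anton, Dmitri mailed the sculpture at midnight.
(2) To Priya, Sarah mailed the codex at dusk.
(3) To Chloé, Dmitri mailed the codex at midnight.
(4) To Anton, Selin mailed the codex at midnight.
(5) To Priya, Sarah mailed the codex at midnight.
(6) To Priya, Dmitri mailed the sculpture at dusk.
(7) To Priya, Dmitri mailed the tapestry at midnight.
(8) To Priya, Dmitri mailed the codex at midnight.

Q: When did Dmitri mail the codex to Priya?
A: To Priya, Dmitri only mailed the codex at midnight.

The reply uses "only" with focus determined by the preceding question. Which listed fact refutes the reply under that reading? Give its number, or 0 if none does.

The question "When did ...?" targets the setting, so in the reply the focus falls on "at midnight".
So "only" ranges over settings; the rest (agent = Dmitri, thing = the codex, recipient = Priya) is presupposed.
No fact keeps agent = Dmitri, thing = the codex, recipient = Priya while changing the setting; every other fact differs on something backgrounded. The reply stands.
(Fact (7) would refute a reading with focus on the thing — but that is not what the question asks.)

0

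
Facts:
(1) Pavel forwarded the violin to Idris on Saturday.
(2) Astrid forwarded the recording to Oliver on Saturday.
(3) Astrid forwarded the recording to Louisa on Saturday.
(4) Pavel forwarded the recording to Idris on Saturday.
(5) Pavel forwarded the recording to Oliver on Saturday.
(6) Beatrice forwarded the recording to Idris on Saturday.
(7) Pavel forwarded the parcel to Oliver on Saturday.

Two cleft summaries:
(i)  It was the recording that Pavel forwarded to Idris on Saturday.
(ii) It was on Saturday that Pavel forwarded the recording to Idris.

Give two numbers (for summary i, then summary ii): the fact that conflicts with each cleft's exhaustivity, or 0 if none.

1, 0

Summary (i) focuses "the recording" (the thing); background agent = Pavel, recipient = Idris, setting = on Saturday. Fact (1) matches that background with thing = the violin — refutes (i).
Summary (ii) focuses "on Saturday" (the setting); background agent = Pavel, thing = the recording, recipient = Idris. No fact matches that background with a different setting, so 0.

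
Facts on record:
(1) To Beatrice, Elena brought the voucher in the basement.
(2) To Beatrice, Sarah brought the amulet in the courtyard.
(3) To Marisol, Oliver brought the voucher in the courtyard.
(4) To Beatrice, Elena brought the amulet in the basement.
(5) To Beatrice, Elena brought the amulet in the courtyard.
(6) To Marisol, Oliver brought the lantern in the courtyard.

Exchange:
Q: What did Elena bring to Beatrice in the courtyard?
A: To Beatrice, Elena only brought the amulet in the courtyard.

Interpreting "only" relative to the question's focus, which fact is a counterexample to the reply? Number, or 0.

0

Answering "What did ...?" puts focus on the thing — here, "the amulet".
"Only" then excludes alternative things while the background — Elena as agent and Beatrice as recipient and in the courtyard as setting — is held fixed.
No listed fact shares that background with another thing. Nothing contradicts the reply.
(Fact (4) would refute a reading with focus on the setting — but that is not what the question asks.)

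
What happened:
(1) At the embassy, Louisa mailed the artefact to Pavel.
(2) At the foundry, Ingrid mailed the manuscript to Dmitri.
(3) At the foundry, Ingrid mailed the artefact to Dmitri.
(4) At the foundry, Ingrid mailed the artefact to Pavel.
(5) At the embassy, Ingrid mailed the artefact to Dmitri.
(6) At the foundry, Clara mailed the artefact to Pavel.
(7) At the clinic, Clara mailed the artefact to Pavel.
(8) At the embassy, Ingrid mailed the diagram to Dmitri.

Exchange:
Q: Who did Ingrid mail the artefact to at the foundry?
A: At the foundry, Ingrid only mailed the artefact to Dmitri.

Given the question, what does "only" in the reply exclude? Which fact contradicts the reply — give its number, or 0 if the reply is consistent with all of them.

4

Answering "Who did ... to ...?" puts focus on the recipient — here, "Dmitri".
"Only" then excludes alternative recipients while the background — same agent, thing, setting (Ingrid / the artefact / at the foundry) — is held fixed.
Fact (4) shares the background with a different recipient (Pavel) — counterexample.
(Fact (2) would refute a reading with focus on the thing — but that is not what the question asks.)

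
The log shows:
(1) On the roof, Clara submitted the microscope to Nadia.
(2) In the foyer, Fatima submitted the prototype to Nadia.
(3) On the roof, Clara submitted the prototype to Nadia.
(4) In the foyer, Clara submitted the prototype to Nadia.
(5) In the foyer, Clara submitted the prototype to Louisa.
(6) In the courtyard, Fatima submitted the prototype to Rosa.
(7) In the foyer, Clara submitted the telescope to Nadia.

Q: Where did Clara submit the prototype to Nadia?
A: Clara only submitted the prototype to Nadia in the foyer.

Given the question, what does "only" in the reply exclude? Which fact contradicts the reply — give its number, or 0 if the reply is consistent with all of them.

Answering "Where did ...?" puts focus on the setting — here, "in the foyer".
"Only" then excludes alternative settings while the background — Clara as agent and the prototype as thing and Nadia as recipient — is held fixed.
Fact (3) keeps Clara as agent and the prototype as thing and Nadia as recipient but has setting = on the roof; that refutes the reply.
(Fact (5) would refute a reading with focus on the recipient — but that is not what the question asks.)

3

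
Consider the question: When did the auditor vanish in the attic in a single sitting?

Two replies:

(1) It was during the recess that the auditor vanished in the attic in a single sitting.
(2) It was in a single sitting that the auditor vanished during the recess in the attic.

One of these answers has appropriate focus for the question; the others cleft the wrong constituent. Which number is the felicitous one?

The question word "when" targets the time.
Option (1) clefts "during the recess" — that matches what the question asks about.
Option (2) clefts "in a single sitting" — the manner, not what was asked.
So the congruent reply is (1).

1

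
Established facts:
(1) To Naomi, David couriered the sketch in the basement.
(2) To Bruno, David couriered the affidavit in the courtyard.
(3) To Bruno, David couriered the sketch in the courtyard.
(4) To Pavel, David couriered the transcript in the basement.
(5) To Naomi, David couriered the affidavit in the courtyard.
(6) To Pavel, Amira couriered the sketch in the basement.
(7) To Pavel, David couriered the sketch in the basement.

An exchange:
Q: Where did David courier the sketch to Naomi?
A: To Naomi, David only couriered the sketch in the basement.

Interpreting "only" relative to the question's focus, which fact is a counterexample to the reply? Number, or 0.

0

Answering "Where did ...?" puts focus on the setting — here, "in the basement".
So "only" ranges over settings; the rest (same agent, thing, recipient (David / the sketch / Naomi)) is presupposed.
No fact keeps same agent, thing, recipient (David / the sketch / Naomi) while changing the setting; every other fact differs on something backgrounded. The reply stands.
(Fact (7) would refute a reading with focus on the recipient — but that is not what the question asks.)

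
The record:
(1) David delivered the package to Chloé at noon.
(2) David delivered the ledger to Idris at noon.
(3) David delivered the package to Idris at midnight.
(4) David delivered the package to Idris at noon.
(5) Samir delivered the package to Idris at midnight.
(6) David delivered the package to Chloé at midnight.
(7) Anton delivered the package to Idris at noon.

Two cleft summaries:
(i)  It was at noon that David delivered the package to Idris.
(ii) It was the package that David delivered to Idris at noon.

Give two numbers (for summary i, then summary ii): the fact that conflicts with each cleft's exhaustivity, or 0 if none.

3, 2

(i): focus "at noon". Looking for agent = David, thing = the package, recipient = Idris with some other setting — fact (3) has at midnight there. Refuted.
(ii): focus "the package". Looking for agent = David, recipient = Idris, setting = at noon with some other thing — fact (2) has the ledger there. Refuted.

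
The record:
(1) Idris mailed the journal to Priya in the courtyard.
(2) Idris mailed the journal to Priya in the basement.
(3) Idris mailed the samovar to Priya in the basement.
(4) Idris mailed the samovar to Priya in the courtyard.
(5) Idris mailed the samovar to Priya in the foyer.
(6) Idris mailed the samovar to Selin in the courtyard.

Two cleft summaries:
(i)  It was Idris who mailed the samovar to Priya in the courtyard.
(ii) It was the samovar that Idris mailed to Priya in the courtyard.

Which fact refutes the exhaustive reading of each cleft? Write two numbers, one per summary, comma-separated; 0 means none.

(i): focus "Idris". No fact shares the samovar as thing and Priya as recipient and in the courtyard as setting with a different agent. 0.
(ii): focus "the samovar". Looking for Idris as agent and Priya as recipient and in the courtyard as setting with some other thing — fact (1) has the journal there. Refuted.

0, 1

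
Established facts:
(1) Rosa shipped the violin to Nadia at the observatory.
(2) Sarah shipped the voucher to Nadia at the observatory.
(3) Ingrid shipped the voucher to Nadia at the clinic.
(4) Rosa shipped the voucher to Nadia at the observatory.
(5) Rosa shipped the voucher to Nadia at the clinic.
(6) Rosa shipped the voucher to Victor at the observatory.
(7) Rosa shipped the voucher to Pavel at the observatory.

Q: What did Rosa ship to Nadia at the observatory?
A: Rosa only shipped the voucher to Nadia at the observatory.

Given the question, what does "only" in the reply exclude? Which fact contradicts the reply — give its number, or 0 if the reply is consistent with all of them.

1

The question "What did ...?" targets the thing, so in the reply the focus falls on "the voucher".
So "only" ranges over things; the rest (agent = Rosa, recipient = Nadia, setting = at the observatory) is presupposed.
Fact (1) keeps agent = Rosa, recipient = Nadia, setting = at the observatory but has thing = the violin; that refutes the reply.
(Fact (6) would refute a reading with focus on the recipient — but that is not what the question asks.)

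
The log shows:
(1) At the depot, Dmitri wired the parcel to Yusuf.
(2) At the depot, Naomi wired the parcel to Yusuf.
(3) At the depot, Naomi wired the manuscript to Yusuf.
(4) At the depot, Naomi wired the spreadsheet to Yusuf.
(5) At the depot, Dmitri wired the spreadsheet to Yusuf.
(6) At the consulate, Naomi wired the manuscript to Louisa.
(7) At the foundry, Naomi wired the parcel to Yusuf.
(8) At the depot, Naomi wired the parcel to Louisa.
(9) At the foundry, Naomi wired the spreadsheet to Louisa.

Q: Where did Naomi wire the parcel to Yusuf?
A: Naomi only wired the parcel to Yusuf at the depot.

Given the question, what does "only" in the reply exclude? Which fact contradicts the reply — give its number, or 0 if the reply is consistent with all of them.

Answering "Where did ...?" puts focus on the setting — here, "at the depot".
So "only" ranges over settings; the rest (Naomi as agent and the parcel as thing and Yusuf as recipient) is presupposed.
Fact (7) shares the background with a different setting (at the foundry) — counterexample.
(Fact (3) would refute a reading with focus on the thing — but that is not what the question asks.)

7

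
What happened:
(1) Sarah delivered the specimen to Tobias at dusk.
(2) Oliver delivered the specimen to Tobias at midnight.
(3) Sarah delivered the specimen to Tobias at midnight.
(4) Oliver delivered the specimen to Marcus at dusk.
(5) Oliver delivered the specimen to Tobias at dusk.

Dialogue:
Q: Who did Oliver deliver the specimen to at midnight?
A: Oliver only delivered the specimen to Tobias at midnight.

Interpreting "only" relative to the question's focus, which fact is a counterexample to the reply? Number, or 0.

0

Answering "Who did ... to ...?" puts focus on the recipient — here, "Tobias".
"Only" then excludes alternative recipients while the background — agent = Oliver, thing = the specimen, setting = at midnight — is held fixed.
No listed fact shares that background with another recipient. Nothing contradicts the reply.
(Fact (5) would refute a reading with focus on the setting — but that is not what the question asks.)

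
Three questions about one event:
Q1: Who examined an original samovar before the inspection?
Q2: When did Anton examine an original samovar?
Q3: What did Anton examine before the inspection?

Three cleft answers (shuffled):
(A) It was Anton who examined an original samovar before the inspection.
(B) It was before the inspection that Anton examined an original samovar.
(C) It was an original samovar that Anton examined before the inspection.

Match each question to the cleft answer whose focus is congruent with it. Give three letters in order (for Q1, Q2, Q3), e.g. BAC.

Q1 asks about the subject (agent); cleft (A) focuses "Anton", which is the subject (agent) — so Q1 → A.
Q2 asks about the time; cleft (B) focuses "before the inspection", which is the time — so Q2 → B.
Q3 asks about the direct object; cleft (C) focuses "an original samovar", which is the direct object — so Q3 → C.
Mapping: Q1→A, Q2→B, Q3→C.

ABC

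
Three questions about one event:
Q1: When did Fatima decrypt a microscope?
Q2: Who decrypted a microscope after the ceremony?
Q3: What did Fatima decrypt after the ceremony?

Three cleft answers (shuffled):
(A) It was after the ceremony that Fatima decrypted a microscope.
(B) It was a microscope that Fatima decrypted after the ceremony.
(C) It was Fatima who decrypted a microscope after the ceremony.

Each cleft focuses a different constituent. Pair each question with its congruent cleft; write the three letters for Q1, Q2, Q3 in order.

ACB

Q1 asks about the time; cleft (A) focuses "after the ceremony", which is the time — so Q1 → A.
Q2 asks about the subject (agent); cleft (C) focuses "Fatima", which is the subject (agent) — so Q2 → C.
Q3 asks about the direct object; cleft (B) focuses "a microscope", which is the direct object — so Q3 → B.
Mapping: Q1→A, Q2→C, Q3→B.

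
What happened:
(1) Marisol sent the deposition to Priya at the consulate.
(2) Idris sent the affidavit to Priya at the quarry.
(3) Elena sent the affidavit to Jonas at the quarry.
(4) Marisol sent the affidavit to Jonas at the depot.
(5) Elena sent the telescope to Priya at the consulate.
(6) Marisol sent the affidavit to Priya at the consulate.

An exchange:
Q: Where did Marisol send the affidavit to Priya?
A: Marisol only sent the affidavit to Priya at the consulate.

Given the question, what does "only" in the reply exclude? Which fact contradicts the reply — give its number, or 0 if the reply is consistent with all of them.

The question "Where did ...?" targets the setting, so in the reply the focus falls on "at the consulate".
So "only" ranges over settings; the rest (same agent, thing, recipient (Marisol / the affidavit / Priya)) is presupposed.
No fact keeps same agent, thing, recipient (Marisol / the affidavit / Priya) while changing the setting; every other fact differs on something backgrounded. The reply stands.
(Fact (1) would refute a reading with focus on the thing — but that is not what the question asks.)

0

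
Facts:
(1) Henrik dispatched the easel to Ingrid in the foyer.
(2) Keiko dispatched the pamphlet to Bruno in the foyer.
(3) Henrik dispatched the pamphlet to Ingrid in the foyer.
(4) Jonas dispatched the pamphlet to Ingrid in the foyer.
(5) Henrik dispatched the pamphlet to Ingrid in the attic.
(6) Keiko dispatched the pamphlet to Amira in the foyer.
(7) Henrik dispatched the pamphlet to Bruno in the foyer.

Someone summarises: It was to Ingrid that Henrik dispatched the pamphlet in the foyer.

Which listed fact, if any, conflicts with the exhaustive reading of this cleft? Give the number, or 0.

The cleft puts "Ingrid" in focus and presupposes the open proposition with agent = Henrik, thing = the pamphlet, setting = in the foyer.
The exhaustive reading says no other recipient fits that background.
But fact (7) also has agent = Henrik, thing = the pamphlet, setting = in the foyer, with recipient = Bruno — so the exhaustive reading fails.

7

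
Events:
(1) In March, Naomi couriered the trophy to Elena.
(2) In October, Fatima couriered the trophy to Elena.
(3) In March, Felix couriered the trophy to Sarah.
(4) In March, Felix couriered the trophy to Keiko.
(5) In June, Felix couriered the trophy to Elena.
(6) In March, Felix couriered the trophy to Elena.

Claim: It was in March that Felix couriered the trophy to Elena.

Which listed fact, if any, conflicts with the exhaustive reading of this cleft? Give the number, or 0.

The cleft puts "in March" in focus and presupposes the open proposition with same agent, thing, recipient (Felix / the trophy / Elena).
The exhaustive reading says no other setting fits that background.
Fact (5) shares the background but with setting = in June; exhaustivity is violated.

5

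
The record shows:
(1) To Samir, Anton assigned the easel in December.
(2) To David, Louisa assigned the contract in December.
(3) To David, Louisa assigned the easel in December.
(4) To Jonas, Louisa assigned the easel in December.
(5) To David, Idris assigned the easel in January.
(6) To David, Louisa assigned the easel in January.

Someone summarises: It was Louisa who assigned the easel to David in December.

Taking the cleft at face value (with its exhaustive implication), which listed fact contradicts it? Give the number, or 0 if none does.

0

Focus of the cleft: "Louisa" (the agent). Presupposed background: same thing, recipient, setting (the easel / David / in December).
The exhaustive reading says no other agent fits that background.
No listed fact matches the background with a different agent. Exhaustivity holds.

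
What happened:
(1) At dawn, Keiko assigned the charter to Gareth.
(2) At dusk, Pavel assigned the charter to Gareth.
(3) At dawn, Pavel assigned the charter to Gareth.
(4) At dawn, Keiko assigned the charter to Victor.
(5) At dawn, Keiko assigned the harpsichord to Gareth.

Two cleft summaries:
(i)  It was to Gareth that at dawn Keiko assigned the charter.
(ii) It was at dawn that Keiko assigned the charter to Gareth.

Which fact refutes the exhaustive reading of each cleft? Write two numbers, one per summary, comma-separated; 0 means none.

Summary (i) focuses "Gareth" (the recipient); background agent = Keiko, thing = the charter, setting = at dawn. Fact (4) matches that background with recipient = Victor — refutes (i).
Summary (ii) focuses "at dawn" (the setting); background agent = Keiko, thing = the charter, recipient = Gareth. No fact matches that background with a different setting, so 0.

4, 0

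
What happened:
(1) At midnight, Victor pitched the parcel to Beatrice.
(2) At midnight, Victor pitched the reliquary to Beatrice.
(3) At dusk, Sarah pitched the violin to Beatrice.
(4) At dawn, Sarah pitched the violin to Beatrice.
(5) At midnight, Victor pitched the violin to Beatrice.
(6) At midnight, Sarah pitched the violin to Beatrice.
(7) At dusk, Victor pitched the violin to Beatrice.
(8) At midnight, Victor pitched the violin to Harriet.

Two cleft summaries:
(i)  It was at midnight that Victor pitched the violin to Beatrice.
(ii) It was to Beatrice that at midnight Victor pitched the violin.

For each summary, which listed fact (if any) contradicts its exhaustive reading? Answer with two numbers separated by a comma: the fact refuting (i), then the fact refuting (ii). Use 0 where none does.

7, 8

(i): focus "at midnight". Looking for same agent, thing, recipient (Victor / the violin / Beatrice) with some other setting — fact (7) has at dusk there. Refuted.
(ii): focus "Beatrice". Looking for same agent, thing, setting (Victor / the violin / at midnight) with some other recipient — fact (8) has Harriet there. Refuted.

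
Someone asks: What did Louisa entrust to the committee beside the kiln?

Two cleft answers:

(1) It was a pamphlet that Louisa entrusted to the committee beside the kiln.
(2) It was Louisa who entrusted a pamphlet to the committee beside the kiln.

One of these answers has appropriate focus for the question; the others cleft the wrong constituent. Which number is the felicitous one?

1

The question word "what" targets the direct object.
Option (1) clefts "a pamphlet" — that matches what the question asks about.
Option (2) clefts "Louisa" — the subject (agent), not what was asked.
So the congruent reply is (1).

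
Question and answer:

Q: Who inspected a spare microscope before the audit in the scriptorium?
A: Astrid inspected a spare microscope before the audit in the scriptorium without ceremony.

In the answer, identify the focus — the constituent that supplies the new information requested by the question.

The wh-word "who" asks about the subject (agent).
In the answer, "a spare microscope", "in the scriptorium" and "before the audit" are given — repeated from the question.
"without ceremony" is also new, but it specifies the manner, which is not what the question asks about — so it is not the focus.
The constituent filling the subject (agent) gap is "Astrid"; that is the focus.

Astrid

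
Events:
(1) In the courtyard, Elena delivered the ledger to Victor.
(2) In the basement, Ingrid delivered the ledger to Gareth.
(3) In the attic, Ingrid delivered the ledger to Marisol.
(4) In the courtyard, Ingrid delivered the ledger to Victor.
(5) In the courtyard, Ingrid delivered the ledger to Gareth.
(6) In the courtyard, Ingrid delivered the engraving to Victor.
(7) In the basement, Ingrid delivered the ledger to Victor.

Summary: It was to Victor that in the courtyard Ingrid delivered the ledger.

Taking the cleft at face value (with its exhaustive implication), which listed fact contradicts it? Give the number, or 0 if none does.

5

The cleft puts "Victor" in focus and presupposes the open proposition with Ingrid as agent and the ledger as thing and in the courtyard as setting.
The exhaustive reading says no other recipient fits that background.
Fact (5) shares the background but with recipient = Gareth; exhaustivity is violated.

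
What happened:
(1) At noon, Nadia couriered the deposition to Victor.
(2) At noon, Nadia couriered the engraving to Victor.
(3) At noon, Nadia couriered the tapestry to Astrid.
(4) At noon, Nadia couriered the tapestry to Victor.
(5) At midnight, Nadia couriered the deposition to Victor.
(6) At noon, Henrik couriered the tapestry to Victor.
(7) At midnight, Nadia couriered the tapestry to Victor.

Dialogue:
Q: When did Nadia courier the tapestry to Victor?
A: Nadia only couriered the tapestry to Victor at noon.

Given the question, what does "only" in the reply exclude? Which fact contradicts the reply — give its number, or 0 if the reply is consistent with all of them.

Answering "When did ...?" puts focus on the setting — here, "at noon".
So "only" ranges over settings; the rest (Nadia as agent and the tapestry as thing and Victor as recipient) is presupposed.
Fact (7) shares the background with a different setting (at midnight) — counterexample.
(Fact (1) would refute a reading with focus on the thing — but that is not what the question asks.)

7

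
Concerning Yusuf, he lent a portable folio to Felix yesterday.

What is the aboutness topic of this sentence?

Yusuf

The construction explicitly marks "Yusuf" as what the sentence is about — the topic.
The remainder of the clause is the comment (what is said about the topic).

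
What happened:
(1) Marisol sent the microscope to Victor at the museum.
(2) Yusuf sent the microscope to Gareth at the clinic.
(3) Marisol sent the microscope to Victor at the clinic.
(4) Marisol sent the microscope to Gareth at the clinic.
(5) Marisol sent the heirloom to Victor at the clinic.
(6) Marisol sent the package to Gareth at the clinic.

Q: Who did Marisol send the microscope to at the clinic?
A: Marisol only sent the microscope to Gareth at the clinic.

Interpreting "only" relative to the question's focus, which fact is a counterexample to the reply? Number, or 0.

Answering "Who did ... to ...?" puts focus on the recipient — here, "Gareth".
So "only" ranges over recipients; the rest (agent = Marisol, thing = the microscope, setting = at the clinic) is presupposed.
Fact (3) keeps agent = Marisol, thing = the microscope, setting = at the clinic but has recipient = Victor; that refutes the reply.
(Fact (6) would refute a reading with focus on the thing — but that is not what the question asks.)

3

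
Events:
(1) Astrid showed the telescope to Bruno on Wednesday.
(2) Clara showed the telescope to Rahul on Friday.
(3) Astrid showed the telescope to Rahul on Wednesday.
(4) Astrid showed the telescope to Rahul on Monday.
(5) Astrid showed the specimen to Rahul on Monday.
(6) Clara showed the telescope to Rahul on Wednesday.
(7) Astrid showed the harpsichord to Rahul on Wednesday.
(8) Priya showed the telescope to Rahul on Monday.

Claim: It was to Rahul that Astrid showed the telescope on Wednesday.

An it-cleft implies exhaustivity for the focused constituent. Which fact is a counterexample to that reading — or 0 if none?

1

The cleft puts "Rahul" in focus and presupposes the open proposition with agent = Astrid, thing = the telescope, setting = on Wednesday.
The exhaustive reading says no other recipient fits that background.
But fact (1) also has agent = Astrid, thing = the telescope, setting = on Wednesday, with recipient = Bruno — so the exhaustive reading fails.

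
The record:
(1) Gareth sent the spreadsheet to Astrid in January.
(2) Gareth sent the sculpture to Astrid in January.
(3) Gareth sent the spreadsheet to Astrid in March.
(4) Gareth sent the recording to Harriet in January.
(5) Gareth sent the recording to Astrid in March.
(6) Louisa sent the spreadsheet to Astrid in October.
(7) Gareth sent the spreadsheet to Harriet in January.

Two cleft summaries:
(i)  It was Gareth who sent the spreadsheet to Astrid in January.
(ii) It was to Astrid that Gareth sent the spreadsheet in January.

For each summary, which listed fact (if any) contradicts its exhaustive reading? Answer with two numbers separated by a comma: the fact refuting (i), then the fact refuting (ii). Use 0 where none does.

(i): focus "Gareth". No fact shares same thing, recipient, setting (the spreadsheet / Astrid / in January) with a different agent. 0.
(ii): focus "Astrid". Looking for same agent, thing, setting (Gareth / the spreadsheet / in January) with some other recipient — fact (7) has Harriet there. Refuted.

0, 7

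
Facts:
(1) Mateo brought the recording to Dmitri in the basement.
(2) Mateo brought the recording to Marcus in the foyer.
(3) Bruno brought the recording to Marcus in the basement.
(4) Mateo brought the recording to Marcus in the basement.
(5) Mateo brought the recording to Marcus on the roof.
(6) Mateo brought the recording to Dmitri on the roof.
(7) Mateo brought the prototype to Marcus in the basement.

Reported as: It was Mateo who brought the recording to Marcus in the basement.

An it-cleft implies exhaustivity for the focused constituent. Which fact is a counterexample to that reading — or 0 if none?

3

The cleft puts "Mateo" in focus and presupposes the open proposition with thing = the recording, recipient = Marcus, setting = in the basement.
Exhaustivity: Mateo is the only agent satisfying that background.
Fact (3) shares the background but with agent = Bruno; exhaustivity is violated.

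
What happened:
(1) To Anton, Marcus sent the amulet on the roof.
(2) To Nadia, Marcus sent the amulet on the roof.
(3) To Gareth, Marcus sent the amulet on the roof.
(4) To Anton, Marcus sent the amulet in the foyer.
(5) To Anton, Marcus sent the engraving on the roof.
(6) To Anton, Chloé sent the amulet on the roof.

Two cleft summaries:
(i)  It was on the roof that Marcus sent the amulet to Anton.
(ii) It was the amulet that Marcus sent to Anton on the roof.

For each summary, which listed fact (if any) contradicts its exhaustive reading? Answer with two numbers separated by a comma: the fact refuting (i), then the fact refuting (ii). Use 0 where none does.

(i): focus "on the roof". Looking for same agent, thing, recipient (Marcus / the amulet / Anton) with some other setting — fact (4) has in the foyer there. Refuted.
(ii): focus "the amulet". Looking for same agent, recipient, setting (Marcus / Anton / on the roof) with some other thing — fact (5) has the engraving there. Refuted.

4, 5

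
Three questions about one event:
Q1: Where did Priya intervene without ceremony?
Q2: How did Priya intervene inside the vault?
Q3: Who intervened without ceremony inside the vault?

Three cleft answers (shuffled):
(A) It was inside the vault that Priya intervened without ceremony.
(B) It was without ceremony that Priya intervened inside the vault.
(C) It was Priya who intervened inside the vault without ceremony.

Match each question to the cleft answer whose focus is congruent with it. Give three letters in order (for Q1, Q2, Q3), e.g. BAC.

Q1 asks about the location; cleft (A) focuses "inside the vault", which is the location — so Q1 → A.
Q2 asks about the manner; cleft (B) focuses "without ceremony", which is the manner — so Q2 → B.
Q3 asks about the subject (agent); cleft (C) focuses "Priya", which is the subject (agent) — so Q3 → C.
Mapping: Q1→A, Q2→B, Q3→C.

ABC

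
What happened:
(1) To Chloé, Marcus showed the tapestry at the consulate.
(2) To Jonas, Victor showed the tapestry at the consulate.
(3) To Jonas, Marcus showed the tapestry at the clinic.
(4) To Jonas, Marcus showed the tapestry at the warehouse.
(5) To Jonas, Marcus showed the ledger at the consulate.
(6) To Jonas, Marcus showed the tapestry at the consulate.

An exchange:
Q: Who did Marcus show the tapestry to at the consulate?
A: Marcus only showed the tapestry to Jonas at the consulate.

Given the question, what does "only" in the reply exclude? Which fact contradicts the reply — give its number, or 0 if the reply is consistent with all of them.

Answering "Who did ... to ...?" puts focus on the recipient — here, "Jonas".
So "only" ranges over recipients; the rest (agent = Marcus, thing = the tapestry, setting = at the consulate) is presupposed.
Fact (1) shares the background with a different recipient (Chloé) — counterexample.
(Fact (5) would refute a reading with focus on the thing — but that is not what the question asks.)

1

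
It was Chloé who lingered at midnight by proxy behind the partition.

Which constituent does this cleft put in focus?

Chloé

In an it-cleft "It was X that/who ...", the clefted constituent X is the focus; the that/who-clause expresses the presupposed open proposition.
Here the focus is "Chloé". The backgrounded (presupposed) material includes "behind the partition", "at midnight" and "by proxy".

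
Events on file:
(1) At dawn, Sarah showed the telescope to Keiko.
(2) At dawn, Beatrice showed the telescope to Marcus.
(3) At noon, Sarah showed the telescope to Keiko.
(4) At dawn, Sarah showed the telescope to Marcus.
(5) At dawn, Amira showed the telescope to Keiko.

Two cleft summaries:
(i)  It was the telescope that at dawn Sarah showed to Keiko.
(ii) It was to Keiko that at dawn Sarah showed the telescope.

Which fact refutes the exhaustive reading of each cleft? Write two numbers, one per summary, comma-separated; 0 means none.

0, 4

(i): focus "the telescope". No fact shares Sarah as agent and Keiko as recipient and at dawn as setting with a different thing. 0.
(ii): focus "Keiko". Looking for Sarah as agent and the telescope as thing and at dawn as setting with some other recipient — fact (4) has Marcus there. Refuted.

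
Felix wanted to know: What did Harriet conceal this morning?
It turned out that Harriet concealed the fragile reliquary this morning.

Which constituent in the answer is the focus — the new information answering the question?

The wh-word "what" asks about the direct object.
In the answer, "Harriet" and "this morning" are given — repeated from the question.
The constituent filling the direct object gap is "the fragile reliquary"; that is the focus and would carry nuclear stress.

the fragile reliquary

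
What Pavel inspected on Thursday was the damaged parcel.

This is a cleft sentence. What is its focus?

the damaged parcel

In a pseudo-cleft "What ... was X", the post-copular constituent X is the focus.
Here the focus is "the damaged parcel". The backgrounded (presupposed) material includes "Pavel" and "on Thursday".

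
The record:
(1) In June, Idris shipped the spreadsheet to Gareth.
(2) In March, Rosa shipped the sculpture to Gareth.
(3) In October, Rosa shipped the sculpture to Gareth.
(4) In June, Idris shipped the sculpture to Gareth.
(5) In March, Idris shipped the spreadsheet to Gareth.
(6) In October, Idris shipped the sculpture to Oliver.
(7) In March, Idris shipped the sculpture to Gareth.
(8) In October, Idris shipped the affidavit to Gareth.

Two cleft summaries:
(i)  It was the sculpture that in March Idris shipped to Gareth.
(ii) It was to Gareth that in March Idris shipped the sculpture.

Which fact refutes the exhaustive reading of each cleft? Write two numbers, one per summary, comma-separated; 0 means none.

Summary (i) focuses "the sculpture" (the thing); background agent = Idris, recipient = Gareth, setting = in March. Fact (5) matches that background with thing = the spreadsheet — refutes (i).
Summary (ii) focuses "Gareth" (the recipient); background agent = Idris, thing = the sculpture, setting = in March. No fact matches that background with a different recipient, so 0.

5, 0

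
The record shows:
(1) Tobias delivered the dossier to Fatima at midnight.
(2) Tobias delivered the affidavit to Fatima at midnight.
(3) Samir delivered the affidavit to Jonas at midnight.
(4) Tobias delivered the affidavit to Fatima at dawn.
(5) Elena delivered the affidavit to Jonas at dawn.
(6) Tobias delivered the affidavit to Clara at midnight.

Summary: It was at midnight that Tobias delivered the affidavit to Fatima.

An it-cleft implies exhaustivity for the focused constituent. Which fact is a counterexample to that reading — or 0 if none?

4

Focus of the cleft: "at midnight" (the setting). Presupposed background: same agent, thing, recipient (Tobias / the affidavit / Fatima).
The exhaustive reading says no other setting fits that background.
But fact (4) also has same agent, thing, recipient (Tobias / the affidavit / Fatima), with setting = at dawn — so the exhaustive reading fails.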